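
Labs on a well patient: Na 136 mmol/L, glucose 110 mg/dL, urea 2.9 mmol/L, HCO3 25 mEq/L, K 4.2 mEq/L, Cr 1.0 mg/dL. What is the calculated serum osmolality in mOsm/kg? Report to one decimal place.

Calculated osmolality = 2·Na + glucose/18 + urea
= 2·136 + 110/18 + 2.9
= 272 + 6.11 + 2.90
= 281.01 mOsm/kg

281.0 mOsm/kg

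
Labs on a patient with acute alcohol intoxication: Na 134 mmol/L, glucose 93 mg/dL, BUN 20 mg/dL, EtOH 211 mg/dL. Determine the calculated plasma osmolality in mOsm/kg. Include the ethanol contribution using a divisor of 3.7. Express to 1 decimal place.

337.3 mOsm/kg

Calculated osmolality = 2·Na + glucose/18 + BUN/2.8 + ethanol/3.7
= 2·134 + 93/18 + 20/2.8 + 211/3.7
= 268 + 5.17 + 7.14 + 57.03
= 337.34 mOsm/kg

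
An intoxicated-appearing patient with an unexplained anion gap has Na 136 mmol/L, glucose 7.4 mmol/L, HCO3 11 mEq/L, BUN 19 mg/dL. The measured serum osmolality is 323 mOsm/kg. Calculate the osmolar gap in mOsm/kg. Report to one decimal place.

36.8 mOsm/kg

Calculated osmolality = 2·Na + glucose + BUN/2.8
= 2·136 + 7.4 + 19/2.8
= 272 + 7.40 + 6.79
= 286.19 mOsm/kg ≈ 286.2 mOsm/kg
Osmolar gap = measured − calculated = 323 − 286.2 = 36.8 mOsm/kg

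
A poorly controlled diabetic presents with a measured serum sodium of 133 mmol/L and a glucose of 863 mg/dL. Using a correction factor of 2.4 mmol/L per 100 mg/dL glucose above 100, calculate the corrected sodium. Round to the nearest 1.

Corrected Na = measured Na + 2.4 · (glucose − 100)/100
= 133 + 2.4 · (863 − 100)/100
= 133 + 18.3
= 151.3 mmol/L

151 mmol/L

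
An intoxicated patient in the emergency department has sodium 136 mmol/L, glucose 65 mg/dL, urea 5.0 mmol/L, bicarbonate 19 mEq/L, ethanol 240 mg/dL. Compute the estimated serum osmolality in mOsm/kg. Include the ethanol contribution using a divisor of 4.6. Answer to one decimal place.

Calculated osmolality = 2·Na + glucose/18 + urea + ethanol/4.6
= 2·136 + 65/18 + 5 + 240/4.6
= 272 + 3.61 + 5 + 52.17
= 332.78 mOsm/kg

332.8 mOsm/kg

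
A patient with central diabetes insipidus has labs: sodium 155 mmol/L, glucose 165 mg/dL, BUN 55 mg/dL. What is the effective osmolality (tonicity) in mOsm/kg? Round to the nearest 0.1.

Effective osmolality excludes urea (freely permeant across cell membranes):
2·Na + glucose/18
= 2·155 + 165/18
= 310 + 9.17
= 319.17 mOsm/kg

319.2 mOsm/kg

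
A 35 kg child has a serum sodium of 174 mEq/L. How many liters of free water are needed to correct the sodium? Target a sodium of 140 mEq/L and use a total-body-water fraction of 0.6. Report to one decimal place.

5.1 L

TBW = 0.6 · 35 = 21 L
Free water deficit = TBW · (Na/140 − 1)
= 21 · (174/140 − 1)
= 21 · 0.2429
= 5.1 L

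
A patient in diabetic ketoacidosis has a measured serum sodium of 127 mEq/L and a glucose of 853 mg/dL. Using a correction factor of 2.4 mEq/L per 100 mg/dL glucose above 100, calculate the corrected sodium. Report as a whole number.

145 mEq/L

Corrected Na = measured Na + 2.4 · (glucose − 100)/100
= 127 + 2.4 · (853 − 100)/100
= 127 + 18.1
= 145.1 mEq/L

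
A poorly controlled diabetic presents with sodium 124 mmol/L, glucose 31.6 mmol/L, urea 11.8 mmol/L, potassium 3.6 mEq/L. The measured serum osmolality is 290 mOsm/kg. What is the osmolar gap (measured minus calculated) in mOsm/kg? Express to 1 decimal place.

-1.4 mOsm/kg

Calculated osmolality = 2·Na + glucose + urea
= 2·124 + 31.6 + 11.8
= 248 + 31.60 + 11.80
= 291.4 mOsm/kg ≈ 291.4 mOsm/kg
Osmolar gap = measured − calculated = 290 − 291.4 = -1.4 mOsm/kg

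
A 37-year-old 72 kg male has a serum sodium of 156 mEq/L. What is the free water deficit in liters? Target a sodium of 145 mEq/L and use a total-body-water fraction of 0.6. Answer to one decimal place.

3.3 L

TBW = 0.6 · 72 = 43.2 L
Free water deficit = TBW · (Na/145 − 1)
= 43.2 · (156/145 − 1)
= 43.2 · 0.0759
= 3.28 L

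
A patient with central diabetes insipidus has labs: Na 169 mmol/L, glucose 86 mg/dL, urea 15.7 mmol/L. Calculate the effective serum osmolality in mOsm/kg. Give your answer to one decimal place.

342.8 mOsm/kg

Effective osmolality excludes urea (freely permeant across cell membranes):
2·Na + glucose/18
= 2·169 + 86/18
= 338 + 4.78
= 342.78 mOsm/kg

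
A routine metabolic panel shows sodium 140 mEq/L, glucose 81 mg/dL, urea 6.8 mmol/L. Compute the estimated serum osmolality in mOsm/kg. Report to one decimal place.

Calculated osmolality = 2·Na + glucose/18 + urea
= 2·140 + 81/18 + 6.8
= 280 + 4.50 + 6.80
= 291.3 mOsm/kg

291.3 mOsm/kg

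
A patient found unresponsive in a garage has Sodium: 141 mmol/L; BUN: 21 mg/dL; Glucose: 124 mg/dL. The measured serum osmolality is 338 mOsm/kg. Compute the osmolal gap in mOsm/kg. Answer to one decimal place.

41.6 mOsm/kg

Calculated osmolality = 2·Na + glucose/18 + BUN/2.8
= 2·141 + 124/18 + 21/2.8
= 282 + 6.89 + 7.50
= 296.39 mOsm/kg ≈ 296.4 mOsm/kg
Osmolar gap = measured − calculated = 338 − 296.4 = 41.6 mOsm/kg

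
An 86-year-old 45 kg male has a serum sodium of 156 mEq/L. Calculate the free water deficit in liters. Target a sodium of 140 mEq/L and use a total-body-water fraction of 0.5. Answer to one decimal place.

TBW = 0.5 · 45 = 22.5 L
Free water deficit = TBW · (Na/140 − 1)
= 22.5 · (156/140 − 1)
= 22.5 · 0.1143
= 2.57 L

2.6 L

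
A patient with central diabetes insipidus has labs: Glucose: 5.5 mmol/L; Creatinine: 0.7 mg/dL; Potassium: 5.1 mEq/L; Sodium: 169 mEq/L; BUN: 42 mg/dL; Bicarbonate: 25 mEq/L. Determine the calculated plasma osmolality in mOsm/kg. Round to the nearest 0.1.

358.5 mOsm/kg

Calculated osmolality = 2·Na + glucose + BUN/2.8
= 2·169 + 5.5 + 42/2.8
= 338 + 5.50 + 15
= 358.5 mOsm/kg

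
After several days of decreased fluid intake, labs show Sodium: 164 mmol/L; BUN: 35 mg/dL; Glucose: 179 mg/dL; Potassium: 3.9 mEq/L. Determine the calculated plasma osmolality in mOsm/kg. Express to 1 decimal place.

Calculated osmolality = 2·Na + glucose/18 + BUN/2.8
= 2·164 + 179/18 + 35/2.8
= 328 + 9.94 + 12.50
= 350.44 mOsm/kg

350.4 mOsm/kg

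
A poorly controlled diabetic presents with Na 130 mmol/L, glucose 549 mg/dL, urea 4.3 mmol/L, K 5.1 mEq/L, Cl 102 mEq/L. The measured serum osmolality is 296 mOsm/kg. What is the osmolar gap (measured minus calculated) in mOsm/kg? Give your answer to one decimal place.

1.2 mOsm/kg

Calculated osmolality = 2·Na + glucose/18 + urea
= 2·130 + 549/18 + 4.3
= 260 + 30.50 + 4.30
= 294.8 mOsm/kg ≈ 294.8 mOsm/kg
Osmolar gap = measured − calculated = 296 − 294.8 = 1.2 mOsm/kg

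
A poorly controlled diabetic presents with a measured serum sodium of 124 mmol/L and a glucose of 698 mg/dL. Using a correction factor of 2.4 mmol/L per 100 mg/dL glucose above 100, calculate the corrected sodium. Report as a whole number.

Corrected Na = measured Na + 2.4 · (glucose − 100)/100
= 124 + 2.4 · (698 − 100)/100
= 124 + 14.4
= 138.4 mmol/L

138 mmol/L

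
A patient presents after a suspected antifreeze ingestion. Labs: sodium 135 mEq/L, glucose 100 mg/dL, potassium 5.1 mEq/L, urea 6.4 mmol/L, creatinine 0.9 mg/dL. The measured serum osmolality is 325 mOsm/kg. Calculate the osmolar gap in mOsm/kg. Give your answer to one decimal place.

Calculated osmolality = 2·Na + glucose/18 + urea
= 2·135 + 100/18 + 6.4
= 270 + 5.56 + 6.40
= 281.96 mOsm/kg ≈ 282.0 mOsm/kg
Osmolar gap = measured − calculated = 325 − 282.0 = 43.0 mOsm/kg

43.0 mOsm/kg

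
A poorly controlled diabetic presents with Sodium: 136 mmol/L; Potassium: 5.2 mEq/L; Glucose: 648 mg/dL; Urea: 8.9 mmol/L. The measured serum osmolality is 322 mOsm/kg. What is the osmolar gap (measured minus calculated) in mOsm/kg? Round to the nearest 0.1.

5.1 mOsm/kg

Calculated osmolality = 2·Na + glucose/18 + urea
= 2·136 + 648/18 + 8.9
= 272 + 36 + 8.90
= 316.9 mOsm/kg ≈ 316.9 mOsm/kg
Osmolar gap = measured − calculated = 322 − 316.9 = 5.1 mOsm/kg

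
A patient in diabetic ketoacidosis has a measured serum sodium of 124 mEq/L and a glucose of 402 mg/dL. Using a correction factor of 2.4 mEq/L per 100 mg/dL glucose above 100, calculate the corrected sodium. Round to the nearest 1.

Corrected Na = measured Na + 2.4 · (glucose − 100)/100
= 124 + 2.4 · (402 − 100)/100
= 124 + 7.2
= 131.2 mEq/L

131 mEq/L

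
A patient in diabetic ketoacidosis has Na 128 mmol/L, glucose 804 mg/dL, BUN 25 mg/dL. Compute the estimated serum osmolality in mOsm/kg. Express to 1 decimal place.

Calculated osmolality = 2·Na + glucose/18 + BUN/2.8
= 2·128 + 804/18 + 25/2.8
= 256 + 44.67 + 8.93
= 309.6 mOsm/kg

309.6 mOsm/kg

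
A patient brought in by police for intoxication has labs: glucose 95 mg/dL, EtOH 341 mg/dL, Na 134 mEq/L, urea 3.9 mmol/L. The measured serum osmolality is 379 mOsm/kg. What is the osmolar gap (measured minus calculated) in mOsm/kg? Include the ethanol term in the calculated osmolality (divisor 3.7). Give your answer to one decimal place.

Calculated osmolality = 2·Na + glucose/18 + urea + ethanol/3.7
= 2·134 + 95/18 + 3.9 + 341/3.7
= 268 + 5.28 + 3.90 + 92.16
= 369.34 mOsm/kg ≈ 369.3 mOsm/kg
Osmolar gap = measured − calculated = 379 − 369.3 = 9.7 mOsm/kg

9.7 mOsm/kg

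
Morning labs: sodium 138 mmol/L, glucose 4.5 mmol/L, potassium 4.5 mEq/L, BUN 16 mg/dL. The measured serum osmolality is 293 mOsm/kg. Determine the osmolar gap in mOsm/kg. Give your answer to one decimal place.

6.8 mOsm/kg

Calculated osmolality = 2·Na + glucose + BUN/2.8
= 2·138 + 4.5 + 16/2.8
= 276 + 4.50 + 5.71
= 286.21 mOsm/kg ≈ 286.2 mOsm/kg
Osmolar gap = measured − calculated = 293 − 286.2 = 6.8 mOsm/kg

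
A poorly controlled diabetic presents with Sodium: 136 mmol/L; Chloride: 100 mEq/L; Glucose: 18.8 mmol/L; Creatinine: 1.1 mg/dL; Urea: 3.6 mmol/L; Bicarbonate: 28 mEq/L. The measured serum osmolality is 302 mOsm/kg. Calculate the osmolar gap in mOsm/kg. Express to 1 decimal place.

7.6 mOsm/kg

Calculated osmolality = 2·Na + glucose + urea
= 2·136 + 18.8 + 3.6
= 272 + 18.80 + 3.60
= 294.4 mOsm/kg ≈ 294.4 mOsm/kg
Osmolar gap = measured − calculated = 302 − 294.4 = 7.6 mOsm/kg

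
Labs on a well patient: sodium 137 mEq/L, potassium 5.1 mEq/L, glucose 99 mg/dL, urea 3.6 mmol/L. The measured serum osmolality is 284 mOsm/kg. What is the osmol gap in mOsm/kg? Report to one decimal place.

0.9 mOsm/kg

Calculated osmolality = 2·Na + glucose/18 + urea
= 2·137 + 99/18 + 3.6
= 274 + 5.50 + 3.60
= 283.1 mOsm/kg ≈ 283.1 mOsm/kg
Osmolar gap = measured − calculated = 284 − 283.1 = 0.9 mOsm/kg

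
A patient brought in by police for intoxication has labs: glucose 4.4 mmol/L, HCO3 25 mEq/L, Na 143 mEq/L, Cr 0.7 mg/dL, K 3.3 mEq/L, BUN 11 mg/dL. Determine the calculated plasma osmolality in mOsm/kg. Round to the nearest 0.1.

294.3 mOsm/kg

Calculated osmolality = 2·Na + glucose + BUN/2.8
= 2·143 + 4.4 + 11/2.8
= 286 + 4.40 + 3.93
= 294.33 mOsm/kg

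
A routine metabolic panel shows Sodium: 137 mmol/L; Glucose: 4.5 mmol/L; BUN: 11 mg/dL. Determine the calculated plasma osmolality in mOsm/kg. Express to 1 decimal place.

Calculated osmolality = 2·Na + glucose + BUN/2.8
= 2·137 + 4.5 + 11/2.8
= 274 + 4.50 + 3.93
= 282.43 mOsm/kg

282.4 mOsm/kg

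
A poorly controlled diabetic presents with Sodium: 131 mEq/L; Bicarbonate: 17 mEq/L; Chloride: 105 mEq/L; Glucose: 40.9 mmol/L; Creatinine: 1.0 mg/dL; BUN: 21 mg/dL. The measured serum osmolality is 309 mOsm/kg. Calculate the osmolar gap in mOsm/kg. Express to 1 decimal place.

-1.4 mOsm/kg

Calculated osmolality = 2·Na + glucose + BUN/2.8
= 2·131 + 40.9 + 21/2.8
= 262 + 40.90 + 7.50
= 310.4 mOsm/kg ≈ 310.4 mOsm/kg
Osmolar gap = measured − calculated = 309 − 310.4 = -1.4 mOsm/kg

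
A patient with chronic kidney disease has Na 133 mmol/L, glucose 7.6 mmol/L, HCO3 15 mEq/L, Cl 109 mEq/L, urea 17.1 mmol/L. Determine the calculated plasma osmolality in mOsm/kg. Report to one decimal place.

Calculated osmolality = 2·Na + glucose + urea
= 2·133 + 7.6 + 17.1
= 266 + 7.60 + 17.10
= 290.7 mOsm/kg

290.7 mOsm/kg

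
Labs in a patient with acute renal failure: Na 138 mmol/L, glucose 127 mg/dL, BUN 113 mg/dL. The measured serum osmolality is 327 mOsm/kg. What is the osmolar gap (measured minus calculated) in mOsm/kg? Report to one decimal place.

Calculated osmolality = 2·Na + glucose/18 + BUN/2.8
= 2·138 + 127/18 + 113/2.8
= 276 + 7.06 + 40.36
= 323.42 mOsm/kg ≈ 323.4 mOsm/kg
Osmolar gap = measured − calculated = 327 − 323.4 = 3.6 mOsm/kg

3.6 mOsm/kg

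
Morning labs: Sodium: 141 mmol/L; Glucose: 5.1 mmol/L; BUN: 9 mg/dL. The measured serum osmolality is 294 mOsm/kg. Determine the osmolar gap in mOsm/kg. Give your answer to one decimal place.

3.7 mOsm/kg

Calculated osmolality = 2·Na + glucose + BUN/2.8
= 2·141 + 5.1 + 9/2.8
= 282 + 5.10 + 3.21
= 290.31 mOsm/kg ≈ 290.3 mOsm/kg
Osmolar gap = measured − calculated = 294 − 290.3 = 3.7 mOsm/kg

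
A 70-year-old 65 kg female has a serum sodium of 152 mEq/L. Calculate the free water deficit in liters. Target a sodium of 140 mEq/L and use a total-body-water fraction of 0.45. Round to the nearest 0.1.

TBW = 0.45 · 65 = 29.25 L
Free water deficit = TBW · (Na/140 − 1)
= 29.25 · (152/140 − 1)
= 29.25 · 0.0857
= 2.51 L

2.5 L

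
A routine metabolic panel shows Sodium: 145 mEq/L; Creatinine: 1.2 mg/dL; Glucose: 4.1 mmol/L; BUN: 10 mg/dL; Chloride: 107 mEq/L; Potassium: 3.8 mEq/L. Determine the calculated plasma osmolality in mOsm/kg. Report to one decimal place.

Calculated osmolality = 2·Na + glucose + BUN/2.8
= 2·145 + 4.1 + 10/2.8
= 290 + 4.10 + 3.57
= 297.67 mOsm/kg

297.7 mOsm/kg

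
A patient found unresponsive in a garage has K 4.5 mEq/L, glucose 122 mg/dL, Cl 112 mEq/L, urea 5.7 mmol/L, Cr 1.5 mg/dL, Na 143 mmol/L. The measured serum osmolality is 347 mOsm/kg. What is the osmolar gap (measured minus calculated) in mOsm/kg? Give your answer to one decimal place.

Calculated osmolality = 2·Na + glucose/18 + urea
= 2·143 + 122/18 + 5.7
= 286 + 6.78 + 5.70
= 298.48 mOsm/kg ≈ 298.5 mOsm/kg
Osmolar gap = measured − calculated = 347 − 298.5 = 48.5 mOsm/kg

48.5 mOsm/kg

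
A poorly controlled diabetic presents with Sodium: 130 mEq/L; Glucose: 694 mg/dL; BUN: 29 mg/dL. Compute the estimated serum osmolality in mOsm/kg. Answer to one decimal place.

308.9 mOsm/kg

Calculated osmolality = 2·Na + glucose/18 + BUN/2.8
= 2·130 + 694/18 + 29/2.8
= 260 + 38.56 + 10.36
= 308.92 mOsm/kg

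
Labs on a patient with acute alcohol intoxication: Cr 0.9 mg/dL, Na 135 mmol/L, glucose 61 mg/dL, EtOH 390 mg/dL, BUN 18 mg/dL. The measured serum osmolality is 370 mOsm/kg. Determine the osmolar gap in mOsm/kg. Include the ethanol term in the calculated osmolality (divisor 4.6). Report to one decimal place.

Calculated osmolality = 2·Na + glucose/18 + BUN/2.8 + ethanol/4.6
= 2·135 + 61/18 + 18/2.8 + 390/4.6
= 270 + 3.39 + 6.43 + 84.78
= 364.6 mOsm/kg ≈ 364.6 mOsm/kg
Osmolar gap = measured − calculated = 370 − 364.6 = 5.4 mOsm/kg

5.4 mOsm/kg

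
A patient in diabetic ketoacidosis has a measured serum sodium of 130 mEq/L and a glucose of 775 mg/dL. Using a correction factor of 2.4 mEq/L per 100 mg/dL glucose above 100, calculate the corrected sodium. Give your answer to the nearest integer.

146 mEq/L

Corrected Na = measured Na + 2.4 · (glucose − 100)/100
= 130 + 2.4 · (775 − 100)/100
= 130 + 16.2
= 146.2 mEq/L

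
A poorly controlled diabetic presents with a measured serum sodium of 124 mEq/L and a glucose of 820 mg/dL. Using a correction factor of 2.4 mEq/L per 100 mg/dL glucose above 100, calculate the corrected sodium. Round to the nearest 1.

141 mEq/L

Corrected Na = measured Na + 2.4 · (glucose − 100)/100
= 124 + 2.4 · (820 − 100)/100
= 124 + 17.3
= 141.3 mEq/L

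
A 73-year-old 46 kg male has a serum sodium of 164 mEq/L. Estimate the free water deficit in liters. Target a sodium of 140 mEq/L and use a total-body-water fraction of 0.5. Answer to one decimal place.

TBW = 0.5 · 46 = 23 L
Free water deficit = TBW · (Na/140 − 1)
= 23 · (164/140 − 1)
= 23 · 0.1714
= 3.94 L

3.9 L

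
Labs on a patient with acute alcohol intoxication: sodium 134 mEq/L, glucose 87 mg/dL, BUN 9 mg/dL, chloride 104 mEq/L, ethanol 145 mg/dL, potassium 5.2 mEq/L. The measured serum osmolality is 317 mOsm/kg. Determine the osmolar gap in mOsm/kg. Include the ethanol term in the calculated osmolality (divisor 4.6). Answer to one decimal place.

Calculated osmolality = 2·Na + glucose/18 + BUN/2.8 + ethanol/4.6
= 2·134 + 87/18 + 9/2.8 + 145/4.6
= 268 + 4.83 + 3.21 + 31.52
= 307.56 mOsm/kg ≈ 307.6 mOsm/kg
Osmolar gap = measured − calculated = 317 − 307.6 = 9.4 mOsm/kg

9.4 mOsm/kg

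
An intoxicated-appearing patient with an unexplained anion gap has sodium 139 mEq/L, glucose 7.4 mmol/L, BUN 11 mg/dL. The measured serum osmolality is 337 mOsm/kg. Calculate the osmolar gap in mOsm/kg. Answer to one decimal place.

Calculated osmolality = 2·Na + glucose + BUN/2.8
= 2·139 + 7.4 + 11/2.8
= 278 + 7.40 + 3.93
= 289.33 mOsm/kg ≈ 289.3 mOsm/kg
Osmolar gap = measured − calculated = 337 − 289.3 = 47.7 mOsm/kg

47.7 mOsm/kg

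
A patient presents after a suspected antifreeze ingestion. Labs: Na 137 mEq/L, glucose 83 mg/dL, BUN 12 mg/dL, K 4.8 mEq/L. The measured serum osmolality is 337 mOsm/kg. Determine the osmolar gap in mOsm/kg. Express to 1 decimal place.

54.1 mOsm/kg

Calculated osmolality = 2·Na + glucose/18 + BUN/2.8
= 2·137 + 83/18 + 12/2.8
= 274 + 4.61 + 4.29
= 282.9 mOsm/kg ≈ 282.9 mOsm/kg
Osmolar gap = measured − calculated = 337 − 282.9 = 54.1 mOsm/kg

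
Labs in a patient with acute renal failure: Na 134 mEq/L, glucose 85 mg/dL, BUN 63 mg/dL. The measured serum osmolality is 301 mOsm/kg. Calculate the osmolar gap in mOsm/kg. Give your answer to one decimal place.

Calculated osmolality = 2·Na + glucose/18 + BUN/2.8
= 2·134 + 85/18 + 63/2.8
= 268 + 4.72 + 22.50
= 295.22 mOsm/kg ≈ 295.2 mOsm/kg
Osmolar gap = measured − calculated = 301 − 295.2 = 5.8 mOsm/kg

5.8 mOsm/kg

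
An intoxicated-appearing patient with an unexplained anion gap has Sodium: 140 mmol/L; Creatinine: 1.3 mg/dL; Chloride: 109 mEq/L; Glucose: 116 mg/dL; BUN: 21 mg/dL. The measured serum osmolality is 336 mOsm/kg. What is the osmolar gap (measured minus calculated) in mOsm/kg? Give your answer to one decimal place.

42.1 mOsm/kg

Calculated osmolality = 2·Na + glucose/18 + BUN/2.8
= 2·140 + 116/18 + 21/2.8
= 280 + 6.44 + 7.50
= 293.94 mOsm/kg ≈ 293.9 mOsm/kg
Osmolar gap = measured − calculated = 336 − 293.9 = 42.1 mOsm/kg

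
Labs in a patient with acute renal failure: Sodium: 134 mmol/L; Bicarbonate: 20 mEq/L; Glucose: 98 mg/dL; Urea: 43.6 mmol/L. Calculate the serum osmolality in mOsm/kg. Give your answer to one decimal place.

317.0 mOsm/kg

Calculated osmolality = 2·Na + glucose/18 + urea
= 2·134 + 98/18 + 43.6
= 268 + 5.44 + 43.60
= 317.04 mOsm/kg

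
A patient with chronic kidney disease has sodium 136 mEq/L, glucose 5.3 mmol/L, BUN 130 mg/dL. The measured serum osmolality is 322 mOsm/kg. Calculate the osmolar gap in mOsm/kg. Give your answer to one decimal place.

Calculated osmolality = 2·Na + glucose + BUN/2.8
= 2·136 + 5.3 + 130/2.8
= 272 + 5.30 + 46.43
= 323.73 mOsm/kg ≈ 323.7 mOsm/kg
Osmolar gap = measured − calculated = 322 − 323.7 = -1.7 mOsm/kg

-1.7 mOsm/kg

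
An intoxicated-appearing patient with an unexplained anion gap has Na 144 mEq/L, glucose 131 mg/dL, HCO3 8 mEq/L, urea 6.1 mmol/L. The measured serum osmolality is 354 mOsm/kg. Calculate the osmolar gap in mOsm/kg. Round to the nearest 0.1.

Calculated osmolality = 2·Na + glucose/18 + urea
= 2·144 + 131/18 + 6.1
= 288 + 7.28 + 6.10
= 301.38 mOsm/kg ≈ 301.4 mOsm/kg
Osmolar gap = measured − calculated = 354 − 301.4 = 52.6 mOsm/kg

52.6 mOsm/kg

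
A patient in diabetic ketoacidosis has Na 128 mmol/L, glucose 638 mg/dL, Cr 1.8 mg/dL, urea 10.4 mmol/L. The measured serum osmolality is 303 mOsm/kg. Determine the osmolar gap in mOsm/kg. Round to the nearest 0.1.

Calculated osmolality = 2·Na + glucose/18 + urea
= 2·128 + 638/18 + 10.4
= 256 + 35.44 + 10.40
= 301.84 mOsm/kg ≈ 301.8 mOsm/kg
Osmolar gap = measured − calculated = 303 − 301.8 = 1.2 mOsm/kg

1.2 mOsm/kg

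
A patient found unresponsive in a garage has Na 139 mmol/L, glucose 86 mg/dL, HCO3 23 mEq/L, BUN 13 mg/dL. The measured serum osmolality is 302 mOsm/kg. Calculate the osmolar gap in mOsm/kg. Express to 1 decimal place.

Calculated osmolality = 2·Na + glucose/18 + BUN/2.8
= 2·139 + 86/18 + 13/2.8
= 278 + 4.78 + 4.64
= 287.42 mOsm/kg ≈ 287.4 mOsm/kg
Osmolar gap = measured − calculated = 302 − 287.4 = 14.6 mOsm/kg

14.6 mOsm/kg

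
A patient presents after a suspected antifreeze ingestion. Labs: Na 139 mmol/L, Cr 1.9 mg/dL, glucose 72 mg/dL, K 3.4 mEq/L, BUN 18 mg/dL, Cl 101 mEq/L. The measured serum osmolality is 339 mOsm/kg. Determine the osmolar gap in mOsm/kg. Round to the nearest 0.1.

Calculated osmolality = 2·Na + glucose/18 + BUN/2.8
= 2·139 + 72/18 + 18/2.8
= 278 + 4 + 6.43
= 288.43 mOsm/kg ≈ 288.4 mOsm/kg
Osmolar gap = measured − calculated = 339 − 288.4 = 50.6 mOsm/kg

50.6 mOsm/kg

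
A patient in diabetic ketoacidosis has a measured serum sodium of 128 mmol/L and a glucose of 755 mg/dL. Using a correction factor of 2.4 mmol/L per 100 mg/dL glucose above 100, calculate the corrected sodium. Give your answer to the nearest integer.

Corrected Na = measured Na + 2.4 · (glucose − 100)/100
= 128 + 2.4 · (755 − 100)/100
= 128 + 15.7
= 143.7 mmol/L

144 mmol/L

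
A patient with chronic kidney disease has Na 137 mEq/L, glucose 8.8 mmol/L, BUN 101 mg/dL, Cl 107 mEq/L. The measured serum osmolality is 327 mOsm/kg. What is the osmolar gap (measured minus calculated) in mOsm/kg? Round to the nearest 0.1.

8.1 mOsm/kg

Calculated osmolality = 2·Na + glucose + BUN/2.8
= 2·137 + 8.8 + 101/2.8
= 274 + 8.80 + 36.07
= 318.87 mOsm/kg ≈ 318.9 mOsm/kg
Osmolar gap = measured − calculated = 327 − 318.9 = 8.1 mOsm/kg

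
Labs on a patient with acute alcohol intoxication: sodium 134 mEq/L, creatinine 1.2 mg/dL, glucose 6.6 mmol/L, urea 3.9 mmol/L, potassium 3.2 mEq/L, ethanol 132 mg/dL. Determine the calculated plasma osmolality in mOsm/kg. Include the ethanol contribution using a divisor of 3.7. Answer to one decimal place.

Calculated osmolality = 2·Na + glucose + urea + ethanol/3.7
= 2·134 + 6.6 + 3.9 + 132/3.7
= 268 + 6.60 + 3.90 + 35.68
= 314.18 mOsm/kg

314.2 mOsm/kg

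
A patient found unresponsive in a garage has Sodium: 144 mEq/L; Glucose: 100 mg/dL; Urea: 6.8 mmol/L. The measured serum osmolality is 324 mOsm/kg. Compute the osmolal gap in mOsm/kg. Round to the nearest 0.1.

Calculated osmolality = 2·Na + glucose/18 + urea
= 2·144 + 100/18 + 6.8
= 288 + 5.56 + 6.80
= 300.36 mOsm/kg ≈ 300.4 mOsm/kg
Osmolar gap = measured − calculated = 324 − 300.4 = 23.6 mOsm/kg

23.6 mOsm/kg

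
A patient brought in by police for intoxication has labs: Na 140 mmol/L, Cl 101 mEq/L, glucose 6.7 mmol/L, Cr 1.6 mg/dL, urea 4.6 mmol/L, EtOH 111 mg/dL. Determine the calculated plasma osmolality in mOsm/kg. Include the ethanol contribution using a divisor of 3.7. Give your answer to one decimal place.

Calculated osmolality = 2·Na + glucose + urea + ethanol/3.7
= 2·140 + 6.7 + 4.6 + 111/3.7
= 280 + 6.70 + 4.60 + 30
= 321.3 mOsm/kg

321.3 mOsm/kg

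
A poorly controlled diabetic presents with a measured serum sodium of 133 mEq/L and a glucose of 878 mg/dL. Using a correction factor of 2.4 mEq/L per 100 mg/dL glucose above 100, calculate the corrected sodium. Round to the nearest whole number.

Corrected Na = measured Na + 2.4 · (glucose − 100)/100
= 133 + 2.4 · (878 − 100)/100
= 133 + 18.7
= 151.7 mEq/L

152 mEq/L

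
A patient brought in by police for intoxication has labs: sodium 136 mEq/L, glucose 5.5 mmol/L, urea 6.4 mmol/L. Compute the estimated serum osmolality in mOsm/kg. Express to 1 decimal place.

283.9 mOsm/kg

Calculated osmolality = 2·Na + glucose + urea
= 2·136 + 5.5 + 6.4
= 272 + 5.50 + 6.40
= 283.9 mOsm/kg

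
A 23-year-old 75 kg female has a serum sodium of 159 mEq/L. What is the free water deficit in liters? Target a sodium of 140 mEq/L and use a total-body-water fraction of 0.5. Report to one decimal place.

TBW = 0.5 · 75 = 37.5 L
Free water deficit = TBW · (Na/140 − 1)
= 37.5 · (159/140 − 1)
= 37.5 · 0.1357
= 5.09 L

5.1 L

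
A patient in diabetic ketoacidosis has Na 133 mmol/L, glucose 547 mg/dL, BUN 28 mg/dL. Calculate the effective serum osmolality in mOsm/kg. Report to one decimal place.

296.4 mOsm/kg

Effective osmolality excludes urea (freely permeant across cell membranes):
2·Na + glucose/18
= 2·133 + 547/18
= 266 + 30.39
= 296.39 mOsm/kg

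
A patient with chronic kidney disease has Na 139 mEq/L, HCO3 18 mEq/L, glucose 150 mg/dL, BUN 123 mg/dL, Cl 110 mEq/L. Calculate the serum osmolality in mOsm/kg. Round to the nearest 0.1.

Calculated osmolality = 2·Na + glucose/18 + BUN/2.8
= 2·139 + 150/18 + 123/2.8
= 278 + 8.33 + 43.93
= 330.26 mOsm/kg

330.3 mOsm/kg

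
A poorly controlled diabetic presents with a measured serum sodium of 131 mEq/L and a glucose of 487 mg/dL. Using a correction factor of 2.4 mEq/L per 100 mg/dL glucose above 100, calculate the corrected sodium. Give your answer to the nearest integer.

Corrected Na = measured Na + 2.4 · (glucose − 100)/100
= 131 + 2.4 · (487 − 100)/100
= 131 + 9.3
= 140.3 mEq/L

140 mEq/L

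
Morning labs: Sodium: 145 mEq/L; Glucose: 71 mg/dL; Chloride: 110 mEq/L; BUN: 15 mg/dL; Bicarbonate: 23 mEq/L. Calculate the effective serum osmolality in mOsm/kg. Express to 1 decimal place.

Effective osmolality excludes urea (freely permeant across cell membranes):
2·Na + glucose/18
= 2·145 + 71/18
= 290 + 3.94
= 293.94 mOsm/kg

293.9 mOsm/kg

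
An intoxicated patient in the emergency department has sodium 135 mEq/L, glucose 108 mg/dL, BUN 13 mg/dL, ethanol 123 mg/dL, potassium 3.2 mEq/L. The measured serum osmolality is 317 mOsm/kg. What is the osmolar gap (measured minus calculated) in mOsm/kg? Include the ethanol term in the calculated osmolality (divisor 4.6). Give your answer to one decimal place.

9.6 mOsm/kg

Calculated osmolality = 2·Na + glucose/18 + BUN/2.8 + ethanol/4.6
= 2·135 + 108/18 + 13/2.8 + 123/4.6
= 270 + 6 + 4.64 + 26.74
= 307.38 mOsm/kg ≈ 307.4 mOsm/kg
Osmolar gap = measured − calculated = 317 − 307.4 = 9.6 mOsm/kg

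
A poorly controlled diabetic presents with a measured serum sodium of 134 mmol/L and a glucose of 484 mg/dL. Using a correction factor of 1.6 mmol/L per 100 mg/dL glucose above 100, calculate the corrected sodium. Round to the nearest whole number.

140 mmol/L

Corrected Na = measured Na + 1.6 · (glucose − 100)/100
= 134 + 1.6 · (484 − 100)/100
= 134 + 6.1
= 140.1 mmol/L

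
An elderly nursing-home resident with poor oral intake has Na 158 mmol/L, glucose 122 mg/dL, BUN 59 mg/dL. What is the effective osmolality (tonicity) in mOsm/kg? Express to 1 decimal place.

Effective osmolality excludes urea (freely permeant across cell membranes):
2·Na + glucose/18
= 2·158 + 122/18
= 316 + 6.78
= 322.78 mOsm/kg

322.8 mOsm/kg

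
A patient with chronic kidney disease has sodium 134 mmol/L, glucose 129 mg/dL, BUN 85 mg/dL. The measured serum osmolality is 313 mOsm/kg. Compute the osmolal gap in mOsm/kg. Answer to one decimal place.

7.5 mOsm/kg

Calculated osmolality = 2·Na + glucose/18 + BUN/2.8
= 2·134 + 129/18 + 85/2.8
= 268 + 7.17 + 30.36
= 305.53 mOsm/kg ≈ 305.5 mOsm/kg
Osmolar gap = measured − calculated = 313 − 305.5 = 7.5 mOsm/kg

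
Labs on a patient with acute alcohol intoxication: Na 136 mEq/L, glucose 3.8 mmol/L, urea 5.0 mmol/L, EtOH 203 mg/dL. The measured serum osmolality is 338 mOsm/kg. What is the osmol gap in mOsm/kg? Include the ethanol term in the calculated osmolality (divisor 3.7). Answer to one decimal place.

2.3 mOsm/kg

Calculated osmolality = 2·Na + glucose + urea + ethanol/3.7
= 2·136 + 3.8 + 5 + 203/3.7
= 272 + 3.80 + 5 + 54.86
= 335.66 mOsm/kg ≈ 335.7 mOsm/kg
Osmolar gap = measured − calculated = 338 − 335.7 = 2.3 mOsm/kg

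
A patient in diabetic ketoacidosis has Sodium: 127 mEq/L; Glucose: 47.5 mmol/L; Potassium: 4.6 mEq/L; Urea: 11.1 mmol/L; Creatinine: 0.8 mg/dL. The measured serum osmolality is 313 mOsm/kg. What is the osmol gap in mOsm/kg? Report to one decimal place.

Calculated osmolality = 2·Na + glucose + urea
= 2·127 + 47.5 + 11.1
= 254 + 47.50 + 11.10
= 312.6 mOsm/kg ≈ 312.6 mOsm/kg
Osmolar gap = measured − calculated = 313 − 312.6 = 0.4 mOsm/kg

0.4 mOsm/kg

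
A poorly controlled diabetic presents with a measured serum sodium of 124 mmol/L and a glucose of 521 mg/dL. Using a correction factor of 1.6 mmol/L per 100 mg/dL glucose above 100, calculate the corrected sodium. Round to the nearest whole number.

Corrected Na = measured Na + 1.6 · (glucose − 100)/100
= 124 + 1.6 · (521 − 100)/100
= 124 + 6.7
= 130.7 mmol/L

131 mmol/L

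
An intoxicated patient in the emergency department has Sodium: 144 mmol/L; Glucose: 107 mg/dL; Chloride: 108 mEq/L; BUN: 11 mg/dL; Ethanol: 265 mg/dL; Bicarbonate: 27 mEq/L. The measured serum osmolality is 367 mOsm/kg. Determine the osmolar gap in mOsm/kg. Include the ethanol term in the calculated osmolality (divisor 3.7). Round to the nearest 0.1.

Calculated osmolality = 2·Na + glucose/18 + BUN/2.8 + ethanol/3.7
= 2·144 + 107/18 + 11/2.8 + 265/3.7
= 288 + 5.94 + 3.93 + 71.62
= 369.49 mOsm/kg ≈ 369.5 mOsm/kg
Osmolar gap = measured − calculated = 367 − 369.5 = -2.5 mOsm/kg

-2.5 mOsm/kg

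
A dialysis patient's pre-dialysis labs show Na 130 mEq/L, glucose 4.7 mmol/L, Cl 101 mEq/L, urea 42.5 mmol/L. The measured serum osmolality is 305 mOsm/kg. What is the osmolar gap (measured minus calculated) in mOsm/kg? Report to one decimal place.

-2.2 mOsm/kg

Calculated osmolality = 2·Na + glucose + urea
= 2·130 + 4.7 + 42.5
= 260 + 4.70 + 42.50
= 307.2 mOsm/kg ≈ 307.2 mOsm/kg
Osmolar gap = measured − calculated = 305 − 307.2 = -2.2 mOsm/kg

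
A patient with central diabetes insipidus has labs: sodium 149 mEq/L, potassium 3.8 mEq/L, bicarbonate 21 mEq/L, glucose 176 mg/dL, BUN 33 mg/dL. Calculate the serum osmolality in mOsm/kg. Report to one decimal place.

Calculated osmolality = 2·Na + glucose/18 + BUN/2.8
= 2·149 + 176/18 + 33/2.8
= 298 + 9.78 + 11.79
= 319.57 mOsm/kg

319.6 mOsm/kg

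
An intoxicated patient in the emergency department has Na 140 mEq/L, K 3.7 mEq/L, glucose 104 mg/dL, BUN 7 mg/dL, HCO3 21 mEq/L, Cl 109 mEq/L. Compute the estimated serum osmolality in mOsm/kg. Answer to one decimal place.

288.3 mOsm/kg

Calculated osmolality = 2·Na + glucose/18 + BUN/2.8
= 2·140 + 104/18 + 7/2.8
= 280 + 5.78 + 2.50
= 288.28 mOsm/kg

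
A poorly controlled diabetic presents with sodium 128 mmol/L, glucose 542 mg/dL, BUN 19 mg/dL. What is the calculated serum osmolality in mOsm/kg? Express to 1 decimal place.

292.9 mOsm/kg

Calculated osmolality = 2·Na + glucose/18 + BUN/2.8
= 2·128 + 542/18 + 19/2.8
= 256 + 30.11 + 6.79
= 292.9 mOsm/kg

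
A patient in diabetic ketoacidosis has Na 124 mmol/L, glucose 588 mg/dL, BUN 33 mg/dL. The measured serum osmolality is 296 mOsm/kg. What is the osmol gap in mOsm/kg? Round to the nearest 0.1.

3.5 mOsm/kg

Calculated osmolality = 2·Na + glucose/18 + BUN/2.8
= 2·124 + 588/18 + 33/2.8
= 248 + 32.67 + 11.79
= 292.46 mOsm/kg ≈ 292.5 mOsm/kg
Osmolar gap = measured − calculated = 296 − 292.5 = 3.5 mOsm/kg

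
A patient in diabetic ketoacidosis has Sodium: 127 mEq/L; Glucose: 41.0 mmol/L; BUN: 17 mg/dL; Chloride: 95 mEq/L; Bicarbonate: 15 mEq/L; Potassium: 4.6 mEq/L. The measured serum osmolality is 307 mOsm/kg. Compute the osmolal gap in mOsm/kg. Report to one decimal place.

Calculated osmolality = 2·Na + glucose + BUN/2.8
= 2·127 + 41 + 17/2.8
= 254 + 41 + 6.07
= 301.07 mOsm/kg ≈ 301.1 mOsm/kg
Osmolar gap = measured − calculated = 307 − 301.1 = 5.9 mOsm/kg

5.9 mOsm/kg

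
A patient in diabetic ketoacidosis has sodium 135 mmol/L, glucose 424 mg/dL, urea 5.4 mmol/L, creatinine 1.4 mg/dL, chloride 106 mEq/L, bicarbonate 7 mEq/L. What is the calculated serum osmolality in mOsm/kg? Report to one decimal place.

Calculated osmolality = 2·Na + glucose/18 + urea
= 2·135 + 424/18 + 5.4
= 270 + 23.56 + 5.40
= 298.96 mOsm/kg

299.0 mOsm/kg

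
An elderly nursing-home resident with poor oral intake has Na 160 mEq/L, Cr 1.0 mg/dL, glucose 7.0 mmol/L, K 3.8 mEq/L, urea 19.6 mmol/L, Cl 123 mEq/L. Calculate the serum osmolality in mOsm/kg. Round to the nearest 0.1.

Calculated osmolality = 2·Na + glucose + urea
= 2·160 + 7 + 19.6
= 320 + 7 + 19.60
= 346.6 mOsm/kg

346.6 mOsm/kg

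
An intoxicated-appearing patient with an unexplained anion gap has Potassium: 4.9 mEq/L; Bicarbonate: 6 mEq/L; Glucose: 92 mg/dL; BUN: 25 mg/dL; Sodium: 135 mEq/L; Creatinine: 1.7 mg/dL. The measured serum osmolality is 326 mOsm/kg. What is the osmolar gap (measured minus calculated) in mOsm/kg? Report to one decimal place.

42.0 mOsm/kg

Calculated osmolality = 2·Na + glucose/18 + BUN/2.8
= 2·135 + 92/18 + 25/2.8
= 270 + 5.11 + 8.93
= 284.04 mOsm/kg ≈ 284.0 mOsm/kg
Osmolar gap = measured − calculated = 326 − 284.0 = 42.0 mOsm/kg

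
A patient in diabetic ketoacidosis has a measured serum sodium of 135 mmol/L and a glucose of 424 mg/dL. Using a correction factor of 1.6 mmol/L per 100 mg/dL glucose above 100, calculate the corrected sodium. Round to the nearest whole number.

140 mmol/L

Corrected Na = measured Na + 1.6 · (glucose − 100)/100
= 135 + 1.6 · (424 − 100)/100
= 135 + 5.2
= 140.2 mmol/L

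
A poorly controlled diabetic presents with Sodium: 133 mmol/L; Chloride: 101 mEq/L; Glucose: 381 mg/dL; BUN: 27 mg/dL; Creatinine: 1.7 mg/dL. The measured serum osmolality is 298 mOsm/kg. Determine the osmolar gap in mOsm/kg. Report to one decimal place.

Calculated osmolality = 2·Na + glucose/18 + BUN/2.8
= 2·133 + 381/18 + 27/2.8
= 266 + 21.17 + 9.64
= 296.81 mOsm/kg ≈ 296.8 mOsm/kg
Osmolar gap = measured − calculated = 298 − 296.8 = 1.2 mOsm/kg

1.2 mOsm/kg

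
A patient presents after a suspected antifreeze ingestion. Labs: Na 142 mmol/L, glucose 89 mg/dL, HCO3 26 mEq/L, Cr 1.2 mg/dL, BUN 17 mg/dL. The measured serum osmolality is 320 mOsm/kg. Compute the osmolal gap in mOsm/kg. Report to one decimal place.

25.0 mOsm/kg

Calculated osmolality = 2·Na + glucose/18 + BUN/2.8
= 2·142 + 89/18 + 17/2.8
= 284 + 4.94 + 6.07
= 295.01 mOsm/kg ≈ 295.0 mOsm/kg
Osmolar gap = measured − calculated = 320 − 295.0 = 25.0 mOsm/kg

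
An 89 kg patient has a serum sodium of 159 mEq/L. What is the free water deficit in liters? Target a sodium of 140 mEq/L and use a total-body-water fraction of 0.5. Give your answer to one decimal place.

6.0 L

TBW = 0.5 · 89 = 44.5 L
Free water deficit = TBW · (Na/140 − 1)
= 44.5 · (159/140 − 1)
= 44.5 · 0.1357
= 6.04 L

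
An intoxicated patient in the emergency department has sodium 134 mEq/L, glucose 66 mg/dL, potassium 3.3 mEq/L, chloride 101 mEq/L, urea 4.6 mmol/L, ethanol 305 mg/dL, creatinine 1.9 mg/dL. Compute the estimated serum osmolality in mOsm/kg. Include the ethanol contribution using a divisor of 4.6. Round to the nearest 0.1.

Calculated osmolality = 2·Na + glucose/18 + urea + ethanol/4.6
= 2·134 + 66/18 + 4.6 + 305/4.6
= 268 + 3.67 + 4.60 + 66.30
= 342.57 mOsm/kg

342.6 mOsm/kg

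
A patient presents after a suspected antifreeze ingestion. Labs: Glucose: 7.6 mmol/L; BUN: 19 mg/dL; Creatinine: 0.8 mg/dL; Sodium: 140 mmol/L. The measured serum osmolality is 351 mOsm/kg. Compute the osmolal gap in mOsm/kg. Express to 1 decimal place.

Calculated osmolality = 2·Na + glucose + BUN/2.8
= 2·140 + 7.6 + 19/2.8
= 280 + 7.60 + 6.79
= 294.39 mOsm/kg ≈ 294.4 mOsm/kg
Osmolar gap = measured − calculated = 351 − 294.4 = 56.6 mOsm/kg

56.6 mOsm/kg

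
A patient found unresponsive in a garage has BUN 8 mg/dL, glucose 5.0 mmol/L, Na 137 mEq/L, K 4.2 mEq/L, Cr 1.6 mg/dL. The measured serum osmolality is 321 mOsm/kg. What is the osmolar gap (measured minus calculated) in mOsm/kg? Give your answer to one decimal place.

39.1 mOsm/kg

Calculated osmolality = 2·Na + glucose + BUN/2.8
= 2·137 + 5 + 8/2.8
= 274 + 5 + 2.86
= 281.86 mOsm/kg ≈ 281.9 mOsm/kg
Osmolar gap = measured − calculated = 321 − 281.9 = 39.1 mOsm/kg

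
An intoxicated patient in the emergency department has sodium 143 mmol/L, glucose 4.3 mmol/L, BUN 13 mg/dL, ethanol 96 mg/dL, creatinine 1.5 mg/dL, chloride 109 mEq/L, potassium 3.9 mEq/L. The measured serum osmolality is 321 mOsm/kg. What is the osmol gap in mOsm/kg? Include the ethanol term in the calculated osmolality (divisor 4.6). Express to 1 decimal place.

5.2 mOsm/kg

Calculated osmolality = 2·Na + glucose + BUN/2.8 + ethanol/4.6
= 2·143 + 4.3 + 13/2.8 + 96/4.6
= 286 + 4.30 + 4.64 + 20.87
= 315.81 mOsm/kg ≈ 315.8 mOsm/kg
Osmolar gap = measured − calculated = 321 − 315.8 = 5.2 mOsm/kg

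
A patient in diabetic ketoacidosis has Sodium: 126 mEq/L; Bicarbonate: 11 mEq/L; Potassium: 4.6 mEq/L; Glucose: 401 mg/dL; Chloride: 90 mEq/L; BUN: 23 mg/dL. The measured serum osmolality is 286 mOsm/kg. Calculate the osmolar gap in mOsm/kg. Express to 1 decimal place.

3.5 mOsm/kg

Calculated osmolality = 2·Na + glucose/18 + BUN/2.8
= 2·126 + 401/18 + 23/2.8
= 252 + 22.28 + 8.21
= 282.49 mOsm/kg ≈ 282.5 mOsm/kg
Osmolar gap = measured − calculated = 286 − 282.5 = 3.5 mOsm/kg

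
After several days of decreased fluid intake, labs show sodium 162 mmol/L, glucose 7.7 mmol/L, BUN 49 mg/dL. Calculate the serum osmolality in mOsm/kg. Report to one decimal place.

Calculated osmolality = 2·Na + glucose + BUN/2.8
= 2·162 + 7.7 + 49/2.8
= 324 + 7.70 + 17.50
= 349.2 mOsm/kg

349.2 mOsm/kg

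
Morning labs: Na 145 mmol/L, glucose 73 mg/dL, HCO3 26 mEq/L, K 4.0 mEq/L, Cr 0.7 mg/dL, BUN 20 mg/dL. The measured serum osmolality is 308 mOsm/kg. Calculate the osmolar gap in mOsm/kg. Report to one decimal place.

6.8 mOsm/kg

Calculated osmolality = 2·Na + glucose/18 + BUN/2.8
= 2·145 + 73/18 + 20/2.8
= 290 + 4.06 + 7.14
= 301.2 mOsm/kg ≈ 301.2 mOsm/kg
Osmolar gap = measured − calculated = 308 − 301.2 = 6.8 mOsm/kg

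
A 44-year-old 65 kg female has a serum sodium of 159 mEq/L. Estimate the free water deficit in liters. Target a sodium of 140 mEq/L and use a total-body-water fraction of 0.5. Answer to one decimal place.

TBW = 0.5 · 65 = 32.5 L
Free water deficit = TBW · (Na/140 − 1)
= 32.5 · (159/140 − 1)
= 32.5 · 0.1357
= 4.41 L

4.4 L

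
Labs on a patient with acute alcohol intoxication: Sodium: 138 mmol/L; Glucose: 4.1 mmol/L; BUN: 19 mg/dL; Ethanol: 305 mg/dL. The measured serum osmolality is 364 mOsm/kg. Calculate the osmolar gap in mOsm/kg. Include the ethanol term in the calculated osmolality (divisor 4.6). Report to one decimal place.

Calculated osmolality = 2·Na + glucose + BUN/2.8 + ethanol/4.6
= 2·138 + 4.1 + 19/2.8 + 305/4.6
= 276 + 4.10 + 6.79 + 66.30
= 353.19 mOsm/kg ≈ 353.2 mOsm/kg
Osmolar gap = measured − calculated = 364 − 353.2 = 10.8 mOsm/kg

10.8 mOsm/kg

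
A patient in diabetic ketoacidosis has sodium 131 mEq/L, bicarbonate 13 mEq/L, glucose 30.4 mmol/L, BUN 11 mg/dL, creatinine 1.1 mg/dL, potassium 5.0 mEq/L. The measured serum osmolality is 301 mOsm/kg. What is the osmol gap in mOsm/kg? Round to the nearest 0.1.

Calculated osmolality = 2·Na + glucose + BUN/2.8
= 2·131 + 30.4 + 11/2.8
= 262 + 30.40 + 3.93
= 296.33 mOsm/kg ≈ 296.3 mOsm/kg
Osmolar gap = measured − calculated = 301 − 296.3 = 4.7 mOsm/kg

4.7 mOsm/kg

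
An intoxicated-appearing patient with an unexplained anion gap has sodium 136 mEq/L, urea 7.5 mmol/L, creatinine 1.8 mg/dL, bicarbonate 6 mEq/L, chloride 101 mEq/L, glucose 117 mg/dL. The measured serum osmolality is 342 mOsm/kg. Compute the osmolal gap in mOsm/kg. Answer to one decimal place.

Calculated osmolality = 2·Na + glucose/18 + urea
= 2·136 + 117/18 + 7.5
= 272 + 6.50 + 7.50
= 286 mOsm/kg ≈ 286.0 mOsm/kg
Osmolar gap = measured − calculated = 342 − 286.0 = 56.0 mOsm/kg

56.0 mOsm/kg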